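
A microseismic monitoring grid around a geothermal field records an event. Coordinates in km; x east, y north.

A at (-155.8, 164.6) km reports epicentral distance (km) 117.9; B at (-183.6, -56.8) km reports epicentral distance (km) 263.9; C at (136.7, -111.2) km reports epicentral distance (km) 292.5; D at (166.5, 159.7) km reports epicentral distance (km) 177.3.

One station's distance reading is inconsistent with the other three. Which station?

Solve using three stations at a time. Using B, C, D (subtract circle equations pairwise → linear system) gives (x, y) ≈ (-9.9, 141.9).
Distances from that point to each station vs reported:
  A: calculated 147.6 vs reported 117.9 → residual 29.7 km
  B: calculated 263.9 vs reported 263.9 → residual 0.0 km
  C: calculated 292.5 vs reported 292.5 → residual 0.0 km
  D: calculated 177.3 vs reported 177.3 → residual 0.0 km
B, C, D are mutually consistent (residuals ≈ 0); A is off by 29.7 km.

A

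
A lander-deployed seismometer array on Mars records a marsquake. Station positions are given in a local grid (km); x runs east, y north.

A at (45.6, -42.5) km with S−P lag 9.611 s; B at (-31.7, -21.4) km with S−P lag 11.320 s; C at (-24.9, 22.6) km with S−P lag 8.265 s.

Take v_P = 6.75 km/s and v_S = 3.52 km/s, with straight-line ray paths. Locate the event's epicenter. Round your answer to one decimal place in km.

35.7 km east, 27.5 km north

Distance from S−P lag: d = Δt · v_P v_S / (v_P − v_S) = Δt · (6.75·3.52)/(6.75−3.52) ≈ 7.3560·Δt.
So d_A = 70.70, d_B = 83.27, d_C = 60.80 km.
Circle about each station: (x − 45.6)² + (y + 42.5)² = 70.70²; (x + 31.7)² + (y + 21.4)² = 83.27²; (x + 24.9)² + (y − 22.6)² = 60.80².
Subtracting pairs of circle equations eliminates x²+y² and gives linear equations (the radical axes):
-154.6 x + 42.2 y = -4358.16
-141.0 x + 130.2 y = -1452.99
Solving the 2×2 system: x ≈ 35.7, y ≈ 27.5 km.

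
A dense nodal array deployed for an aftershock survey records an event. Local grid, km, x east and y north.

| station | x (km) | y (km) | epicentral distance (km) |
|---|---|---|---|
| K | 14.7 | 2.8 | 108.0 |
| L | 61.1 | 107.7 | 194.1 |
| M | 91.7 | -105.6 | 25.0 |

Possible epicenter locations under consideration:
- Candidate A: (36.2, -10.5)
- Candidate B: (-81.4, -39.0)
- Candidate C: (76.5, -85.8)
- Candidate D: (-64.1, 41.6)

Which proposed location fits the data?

For each candidate, compare |candidate − station| to the reported distance:
Candidate A: residuals K 82.7, L 73.3, M 85.1 → max 85.1 km
Candidate B: residuals K 3.2, L 10.4, M 160.5 → max 160.5 km
Candidate C: residuals K 0.0, L 0.0, M 0.0 → max 0.0 km
Candidate D: residuals K 20.2, L 52.5, M 189.3 → max 189.3 km
Only Candidate C has all residuals ≈ 0.

Candidate C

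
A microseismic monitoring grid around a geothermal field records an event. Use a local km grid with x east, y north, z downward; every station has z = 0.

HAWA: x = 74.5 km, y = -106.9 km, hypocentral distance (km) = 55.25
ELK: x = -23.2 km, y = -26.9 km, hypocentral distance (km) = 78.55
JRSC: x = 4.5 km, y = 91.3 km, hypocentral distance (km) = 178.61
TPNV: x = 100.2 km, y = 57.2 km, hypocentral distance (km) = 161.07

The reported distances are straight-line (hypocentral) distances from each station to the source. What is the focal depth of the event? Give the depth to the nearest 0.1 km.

Each station gives a sphere (x−x_i)² + (y−y_i)² + z² = d_i² (stations at z=0).
Subtracting the HAWA sphere from ELK and JRSC: z² cancels, leaving linear equations in x and y:
-195.4 x + 160.0 y = -18833.55
-140.0 x + 396.4 y = -37470.89
Solving: x ≈ 26.705, y ≈ -85.096 km (keep extra digits for the depth step; rounded: 26.7, -85.1).
Then from the HAWA sphere: z² = 55.25² − (x − 74.5)² − (y + 106.9)² with x = 26.705, y = -85.096, so z ≈ 17.111 ≈ 17.1 km.

depth ≈ 17.1 km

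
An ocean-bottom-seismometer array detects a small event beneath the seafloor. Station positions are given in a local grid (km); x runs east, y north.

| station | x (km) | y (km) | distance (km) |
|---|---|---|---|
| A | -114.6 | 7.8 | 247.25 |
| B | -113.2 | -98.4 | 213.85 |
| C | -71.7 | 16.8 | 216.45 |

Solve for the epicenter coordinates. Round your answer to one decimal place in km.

(100.0, -115.0)

Circle about each station: (x + 114.6)² + (y − 7.8)² = 247.25²; (x + 113.2)² + (y + 98.4)² = 213.85²; (x + 71.7)² + (y − 16.8)² = 216.45².
Subtracting the A equation from the B and C equations removes the quadratic terms:
2.8 x − 212.4 y = 24703.54
85.8 x + 18.0 y = 6511.09
Solving the 2×2 system: x ≈ 100.0, y ≈ -115.0 km.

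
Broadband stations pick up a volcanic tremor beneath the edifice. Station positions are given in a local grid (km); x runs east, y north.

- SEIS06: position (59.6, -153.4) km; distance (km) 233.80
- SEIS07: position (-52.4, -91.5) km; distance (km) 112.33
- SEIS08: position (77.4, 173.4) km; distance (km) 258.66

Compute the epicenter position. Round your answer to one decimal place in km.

(-115.7, 1.3)

Circle about each station: (x − 59.6)² + (y + 153.4)² = 233.80²; (x + 52.4)² + (y + 91.5)² = 112.33²; (x − 77.4)² + (y − 173.4)² = 258.66².
Subtracting the SEIS06 equation from the SEIS07 and SEIS08 equations removes the quadratic terms:
-224.0 x + 123.8 y = 26078.70
35.6 x + 653.6 y = -3267.96
Solving the 2×2 system: x ≈ -115.7, y ≈ 1.3 km.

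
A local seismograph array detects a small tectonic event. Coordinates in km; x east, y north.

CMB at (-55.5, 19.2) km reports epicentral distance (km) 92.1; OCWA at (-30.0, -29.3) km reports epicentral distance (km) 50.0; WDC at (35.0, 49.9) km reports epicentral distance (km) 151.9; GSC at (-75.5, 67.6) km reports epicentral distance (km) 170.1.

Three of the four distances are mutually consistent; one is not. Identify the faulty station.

Solve using three stations at a time. Using CMB, OCWA, WDC (subtract circle equations pairwise → linear system) gives (x, y) ≈ (-54.4, -72.9).
Distances from that point to each station vs reported:
  CMB: calculated 92.1 vs reported 92.1 → residual 0.0 km
  OCWA: calculated 49.9 vs reported 50.0 → residual 0.1 km
  WDC: calculated 151.9 vs reported 151.9 → residual 0.0 km
  GSC: calculated 142.0 vs reported 170.1 → residual 28.1 km
CMB, OCWA, WDC are mutually consistent (residuals ≈ 0); GSC is off by 28.1 km.

GSC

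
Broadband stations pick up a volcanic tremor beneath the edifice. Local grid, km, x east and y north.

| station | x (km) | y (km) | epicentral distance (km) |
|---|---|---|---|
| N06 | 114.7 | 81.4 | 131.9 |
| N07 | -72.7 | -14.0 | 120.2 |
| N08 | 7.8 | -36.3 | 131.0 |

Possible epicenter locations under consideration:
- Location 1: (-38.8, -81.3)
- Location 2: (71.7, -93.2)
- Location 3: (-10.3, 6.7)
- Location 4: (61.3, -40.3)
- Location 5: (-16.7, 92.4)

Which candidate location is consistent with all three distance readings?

For each candidate, compare |candidate − station| to the reported distance:
Location 1: residuals N06 91.8, N07 44.8, N08 66.2 → max 91.8 km
Location 2: residuals N06 47.9, N07 44.5, N08 45.4 → max 47.9 km
Location 3: residuals N06 13.7, N07 54.5, N08 84.3 → max 84.3 km
Location 4: residuals N06 1.0, N07 16.4, N08 77.4 → max 77.4 km
Location 5: residuals N06 0.0, N07 0.0, N08 0.0 → max 0.0 km
Only Location 5 has all residuals ≈ 0.

Location 5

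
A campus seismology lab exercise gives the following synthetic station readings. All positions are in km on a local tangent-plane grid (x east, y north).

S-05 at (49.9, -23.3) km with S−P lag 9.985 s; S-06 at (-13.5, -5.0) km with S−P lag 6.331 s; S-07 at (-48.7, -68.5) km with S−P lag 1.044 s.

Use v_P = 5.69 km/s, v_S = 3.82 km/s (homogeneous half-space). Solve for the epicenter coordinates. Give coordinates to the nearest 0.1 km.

Distance from S−P lag: d = Δt · v_P v_S / (v_P − v_S) = Δt · (5.69·3.82)/(5.69−3.82) ≈ 11.6234·Δt.
So d_S-05 = 116.06, d_S-06 = 73.59, d_S-07 = 12.13 km.
Circle about each station: (x − 49.9)² + (y + 23.3)² = 116.06²; (x + 13.5)² + (y + 5.0)² = 73.59²; (x + 48.7)² + (y + 68.5)² = 12.13².
Subtracting pairs of circle equations eliminates x²+y² and gives linear equations (the radical axes):
-126.8 x + 36.6 y = 5228.79
-197.2 x − 90.4 y = 17353.83
Solving the 2×2 system: x ≈ -59.3, y ≈ -62.6 km.

-59.3 km east, -62.6 km north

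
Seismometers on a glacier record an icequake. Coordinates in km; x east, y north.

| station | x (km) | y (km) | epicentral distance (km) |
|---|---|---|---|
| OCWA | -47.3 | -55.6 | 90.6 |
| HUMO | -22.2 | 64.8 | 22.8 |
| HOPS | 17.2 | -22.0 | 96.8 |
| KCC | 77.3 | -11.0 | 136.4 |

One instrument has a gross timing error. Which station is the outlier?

OCWA

Solve using three stations at a time. Using HUMO, HOPS, KCC (subtract circle equations pairwise → linear system) gives (x, y) ≈ (-42.5, 54.2).
Distances from that point to each station vs reported:
  OCWA: calculated 109.9 vs reported 90.6 → residual 19.3 km
  HUMO: calculated 22.9 vs reported 22.8 → residual 0.1 km
  HOPS: calculated 96.8 vs reported 96.8 → residual 0.0 km
  KCC: calculated 136.4 vs reported 136.4 → residual 0.0 km
HUMO, HOPS, KCC are mutually consistent (residuals ≈ 0); OCWA is off by 19.3 km.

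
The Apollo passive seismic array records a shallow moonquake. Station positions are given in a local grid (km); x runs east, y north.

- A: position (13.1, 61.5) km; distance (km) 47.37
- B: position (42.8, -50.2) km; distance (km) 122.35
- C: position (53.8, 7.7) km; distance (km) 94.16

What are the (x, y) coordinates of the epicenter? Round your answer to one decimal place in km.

-31.9 km east, 46.7 km north

Circle about each station: (x − 13.1)² + (y − 61.5)² = 47.37²; (x − 42.8)² + (y + 50.2)² = 122.35²; (x − 53.8)² + (y − 7.7)² = 94.16².
Subtracting pairs of circle equations eliminates x²+y² and gives linear equations (the radical axes):
59.4 x − 223.4 y = -12327.59
81.4 x − 107.6 y = -7622.32
Solving the 2×2 system: x ≈ -31.9, y ≈ 46.7 km.
Check against A (with the unrounded x, y): √((x − 13.1)²+(y − 61.5)²) = 47.39 ≈ 47.37 km. ✓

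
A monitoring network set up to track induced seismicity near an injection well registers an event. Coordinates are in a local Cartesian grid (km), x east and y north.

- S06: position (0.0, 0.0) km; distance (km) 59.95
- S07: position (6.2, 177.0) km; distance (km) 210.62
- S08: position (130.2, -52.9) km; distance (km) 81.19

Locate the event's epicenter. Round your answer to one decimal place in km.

Circle about each station: x² + y² = 59.95²; (x − 6.2)² + (y − 177.0)² = 210.62²; (x − 130.2)² + (y + 52.9)² = 81.19².
Subtracting pairs of circle equations eliminates x²+y² and gives linear equations (the radical axes):
12.4 x + 354.0 y = -9399.34
260.4 x − 105.8 y = 16752.64
Solving the 2×2 system: x ≈ 52.8, y ≈ -28.4 km.

52.8 km east, -28.4 km north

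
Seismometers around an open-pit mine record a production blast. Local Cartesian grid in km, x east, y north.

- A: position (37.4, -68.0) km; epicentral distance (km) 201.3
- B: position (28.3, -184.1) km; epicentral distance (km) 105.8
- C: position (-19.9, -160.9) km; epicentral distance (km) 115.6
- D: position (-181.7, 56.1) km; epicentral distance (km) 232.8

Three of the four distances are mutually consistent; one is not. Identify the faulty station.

Solve using three stations at a time. Using A, C, D (subtract circle equations pairwise → linear system) gives (x, y) ≈ (-135.0, -172.0).
Distances from that point to each station vs reported:
  A: calculated 201.3 vs reported 201.3 → residual 0.0 km
  B: calculated 163.7 vs reported 105.8 → residual 57.9 km
  C: calculated 115.6 vs reported 115.6 → residual 0.0 km
  D: calculated 232.8 vs reported 232.8 → residual 0.0 km
A, C, D are mutually consistent (residuals ≈ 0); B is off by 57.9 km.

B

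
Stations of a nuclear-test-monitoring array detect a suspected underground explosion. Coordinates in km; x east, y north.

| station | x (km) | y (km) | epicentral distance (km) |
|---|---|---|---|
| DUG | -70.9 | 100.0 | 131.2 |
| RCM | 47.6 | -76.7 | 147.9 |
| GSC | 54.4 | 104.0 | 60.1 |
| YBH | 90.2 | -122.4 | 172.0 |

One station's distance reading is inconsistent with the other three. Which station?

RCM

Solve using three stations at a time. Using DUG, GSC, YBH (subtract circle equations pairwise → linear system) gives (x, y) ≈ (47.9, 44.3).
Distances from that point to each station vs reported:
  DUG: calculated 131.2 vs reported 131.2 → residual 0.0 km
  RCM: calculated 121.0 vs reported 147.9 → residual 26.9 km
  GSC: calculated 60.1 vs reported 60.1 → residual 0.0 km
  YBH: calculated 172.0 vs reported 172.0 → residual 0.0 km
DUG, GSC, YBH are mutually consistent (residuals ≈ 0); RCM is off by 26.9 km.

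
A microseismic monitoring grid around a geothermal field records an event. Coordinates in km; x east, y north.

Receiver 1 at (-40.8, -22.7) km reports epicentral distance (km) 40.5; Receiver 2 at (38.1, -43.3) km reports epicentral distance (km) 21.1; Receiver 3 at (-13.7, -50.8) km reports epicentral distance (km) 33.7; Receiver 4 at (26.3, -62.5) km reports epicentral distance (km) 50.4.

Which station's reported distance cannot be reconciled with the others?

Solve using three stations at a time. Using Receiver 1, Receiver 3, Receiver 4 (subtract circle equations pairwise → linear system) gives (x, y) ≈ (-0.5, -20.0).
Distances from that point to each station vs reported:
  Receiver 1: calculated 40.4 vs reported 40.5 → residual 0.1 km
  Receiver 2: calculated 45.1 vs reported 21.1 → residual 24.0 km
  Receiver 3: calculated 33.5 vs reported 33.7 → residual 0.2 km
  Receiver 4: calculated 50.3 vs reported 50.4 → residual 0.1 km
Receiver 1, Receiver 3, Receiver 4 are mutually consistent (residuals ≈ 0); Receiver 2 is off by 24.0 km.

Receiver 2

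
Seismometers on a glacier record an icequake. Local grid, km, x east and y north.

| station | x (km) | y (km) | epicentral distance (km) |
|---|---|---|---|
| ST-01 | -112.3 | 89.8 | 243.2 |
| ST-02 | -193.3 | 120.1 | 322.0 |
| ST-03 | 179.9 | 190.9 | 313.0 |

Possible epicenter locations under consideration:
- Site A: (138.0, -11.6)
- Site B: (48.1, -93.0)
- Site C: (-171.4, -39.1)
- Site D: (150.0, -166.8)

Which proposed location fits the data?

For each candidate, compare |candidate − station| to the reported distance:
Site A: residuals ST-01 26.9, ST-02 34.5, ST-03 106.2 → max 106.2 km
Site B: residuals ST-01 0.0, ST-02 0.0, ST-03 0.0 → max 0.0 km
Site C: residuals ST-01 101.4, ST-02 161.3, ST-03 106.9 → max 161.3 km
Site D: residuals ST-01 123.7, ST-02 125.4, ST-03 45.9 → max 125.4 km
Only Site B has all residuals ≈ 0.

Site B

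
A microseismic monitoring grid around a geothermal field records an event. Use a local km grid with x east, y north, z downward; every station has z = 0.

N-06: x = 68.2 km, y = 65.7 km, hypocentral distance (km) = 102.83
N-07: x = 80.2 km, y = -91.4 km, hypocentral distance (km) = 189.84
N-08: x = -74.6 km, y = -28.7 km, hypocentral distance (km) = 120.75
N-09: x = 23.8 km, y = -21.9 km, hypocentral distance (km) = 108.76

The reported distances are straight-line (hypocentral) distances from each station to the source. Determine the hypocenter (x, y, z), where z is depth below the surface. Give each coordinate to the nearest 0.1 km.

x ≈ -17.4 km, y ≈ 61.2 km, depth ≈ 56.8 km

Each station gives a sphere (x−x_i)² + (y−y_i)² + z² = d_i² (stations at z=0).
Subtracting the N-06 sphere from N-07 and N-08: z² cancels, leaving linear equations in x and y:
24.0 x − 314.2 y = -19646.95
-285.6 x − 188.8 y = -6585.43
Solving: x ≈ -17.400, y ≈ 61.201 km (keep extra digits for the depth step; rounded: -17.4, 61.2).
Then from the N-06 sphere: z² = 102.83² − (x − 68.2)² − (y − 65.7)² with x = -17.400, y = 61.201, so z ≈ 56.801 ≈ 56.8 km.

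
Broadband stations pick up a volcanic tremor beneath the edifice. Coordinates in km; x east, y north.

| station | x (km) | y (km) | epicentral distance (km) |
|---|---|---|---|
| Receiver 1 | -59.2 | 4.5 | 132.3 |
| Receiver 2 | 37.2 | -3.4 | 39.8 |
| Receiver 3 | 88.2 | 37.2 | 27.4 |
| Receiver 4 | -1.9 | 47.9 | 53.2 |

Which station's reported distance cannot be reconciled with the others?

Receiver 4

Solve using three stations at a time. Using Receiver 1, Receiver 2, Receiver 3 (subtract circle equations pairwise → linear system) gives (x, y) ≈ (72.7, 14.6).
Distances from that point to each station vs reported:
  Receiver 1: calculated 132.3 vs reported 132.3 → residual 0.0 km
  Receiver 2: calculated 39.8 vs reported 39.8 → residual 0.0 km
  Receiver 3: calculated 27.4 vs reported 27.4 → residual 0.0 km
  Receiver 4: calculated 81.7 vs reported 53.2 → residual 28.5 km
Receiver 1, Receiver 2, Receiver 3 are mutually consistent (residuals ≈ 0); Receiver 4 is off by 28.5 km.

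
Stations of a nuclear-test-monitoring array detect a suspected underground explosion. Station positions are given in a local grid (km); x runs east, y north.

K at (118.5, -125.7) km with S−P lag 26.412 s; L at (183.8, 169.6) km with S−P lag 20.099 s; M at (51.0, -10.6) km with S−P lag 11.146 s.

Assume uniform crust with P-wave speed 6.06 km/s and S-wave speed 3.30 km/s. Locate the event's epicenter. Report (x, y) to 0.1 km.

Distance from S−P lag: d = Δt · v_P v_S / (v_P − v_S) = Δt · (6.06·3.30)/(6.06−3.30) ≈ 7.2457·Δt.
So d_K = 191.37, d_L = 145.63, d_M = 80.76 km.
Circle about each station: (x − 118.5)² + (y + 125.7)² = 191.37²; (x − 183.8)² + (y − 169.6)² = 145.63²; (x − 51.0)² + (y + 10.6)² = 80.76².
Subtracting the K equation from the L and M equations removes the quadratic terms:
130.6 x + 590.6 y = 48118.24
-135.0 x + 230.2 y = 2970.92
Solving the 2×2 system: x ≈ 84.9, y ≈ 62.7 km.

x ≈ 84.9 km, y ≈ 62.7 km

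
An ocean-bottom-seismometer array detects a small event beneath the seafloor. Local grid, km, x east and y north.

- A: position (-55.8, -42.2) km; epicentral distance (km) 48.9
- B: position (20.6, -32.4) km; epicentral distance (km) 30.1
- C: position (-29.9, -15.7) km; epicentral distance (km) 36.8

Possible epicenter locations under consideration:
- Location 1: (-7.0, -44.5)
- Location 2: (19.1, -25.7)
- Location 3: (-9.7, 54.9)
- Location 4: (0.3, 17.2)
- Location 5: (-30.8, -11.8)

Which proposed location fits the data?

For each candidate, compare |candidate − station| to the reported distance:
Location 1: residuals A 0.0, B 0.0, C 0.0 → max 0.0 km
Location 2: residuals A 27.8, B 23.2, C 13.2 → max 27.8 km
Location 3: residuals A 58.6, B 62.3, C 36.6 → max 62.3 km
Location 4: residuals A 32.8, B 23.5, C 7.9 → max 32.8 km
Location 5: residuals A 9.5, B 25.3, C 32.8 → max 32.8 km
Only Location 1 has all residuals ≈ 0.

Location 1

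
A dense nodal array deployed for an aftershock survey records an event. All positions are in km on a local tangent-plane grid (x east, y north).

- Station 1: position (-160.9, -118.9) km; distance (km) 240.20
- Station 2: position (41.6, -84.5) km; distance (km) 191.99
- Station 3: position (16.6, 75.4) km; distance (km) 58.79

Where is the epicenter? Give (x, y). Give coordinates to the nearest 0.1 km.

Circle about each station: (x + 160.9)² + (y + 118.9)² = 240.20²; (x − 41.6)² + (y + 84.5)² = 191.99²; (x − 16.6)² + (y − 75.4)² = 58.79².
Subtracting the Station 1 equation from the Station 2 and Station 3 equations removes the quadratic terms:
405.0 x + 68.8 y = -10319.33
355.0 x + 388.6 y = 20174.48
Solving the 2×2 system: x ≈ -40.6, y ≈ 89.0 km.

x ≈ -40.6 km, y ≈ 89.0 km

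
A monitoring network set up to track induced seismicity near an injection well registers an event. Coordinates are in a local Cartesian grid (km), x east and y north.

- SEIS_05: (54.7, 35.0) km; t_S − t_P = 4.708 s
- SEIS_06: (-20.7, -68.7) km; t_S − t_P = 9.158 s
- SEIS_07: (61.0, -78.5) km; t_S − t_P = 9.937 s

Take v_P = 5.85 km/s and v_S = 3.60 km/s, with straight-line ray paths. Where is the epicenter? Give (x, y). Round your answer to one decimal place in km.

Distance from S−P lag: d = Δt · v_P v_S / (v_P − v_S) = Δt · (5.85·3.60)/(5.85−3.60) ≈ 9.3600·Δt.
So d_SEIS_05 = 44.07, d_SEIS_06 = 85.72, d_SEIS_07 = 93.01 km.
Circle about each station: (x − 54.7)² + (y − 35.0)² = 44.07²; (x + 20.7)² + (y + 68.7)² = 85.72²; (x − 61.0)² + (y + 78.5)² = 93.01².
Subtracting pairs of circle equations eliminates x²+y² and gives linear equations (the radical axes):
-150.8 x − 207.4 y = -4474.66
12.6 x − 227.0 y = -1042.54
Solving the 2×2 system: x ≈ 21.7, y ≈ 5.8 km.

21.7 km east, 5.8 km north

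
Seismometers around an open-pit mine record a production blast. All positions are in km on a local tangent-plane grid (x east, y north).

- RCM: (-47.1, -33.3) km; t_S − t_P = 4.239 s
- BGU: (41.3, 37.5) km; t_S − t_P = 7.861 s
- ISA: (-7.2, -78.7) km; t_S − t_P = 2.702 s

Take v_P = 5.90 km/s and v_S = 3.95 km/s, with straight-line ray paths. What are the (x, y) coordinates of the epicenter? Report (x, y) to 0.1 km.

(1.5, -47.6)

Distance from S−P lag: d = Δt · v_P v_S / (v_P − v_S) = Δt · (5.90·3.95)/(5.90−3.95) ≈ 11.9513·Δt.
So d_RCM = 50.66, d_BGU = 93.95, d_ISA = 32.29 km.
Circle about each station: (x + 47.1)² + (y + 33.3)² = 50.66²; (x − 41.3)² + (y − 37.5)² = 93.95²; (x + 7.2)² + (y + 78.7)² = 32.29².
Subtracting the RCM equation from the BGU and ISA equations removes the quadratic terms:
176.8 x + 141.6 y = -6475.53
79.8 x − 90.8 y = 4442.02
Solving the 2×2 system: x ≈ 1.5, y ≈ -47.6 km.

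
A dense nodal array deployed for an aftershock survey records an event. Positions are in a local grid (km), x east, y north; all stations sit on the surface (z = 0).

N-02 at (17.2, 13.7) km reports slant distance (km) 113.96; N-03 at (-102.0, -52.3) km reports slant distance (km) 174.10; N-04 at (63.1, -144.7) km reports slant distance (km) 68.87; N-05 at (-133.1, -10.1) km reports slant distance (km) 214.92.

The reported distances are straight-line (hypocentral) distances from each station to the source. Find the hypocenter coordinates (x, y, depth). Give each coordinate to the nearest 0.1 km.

x ≈ 66.1 km, y ≈ -84.0 km, depth ≈ 32.4 km

Each station gives a sphere (x−x_i)² + (y−y_i)² + z² = d_i² (stations at z=0).
Subtracting the N-02 sphere from N-03 and N-04: z² cancels, leaving linear equations in x and y:
-238.4 x − 132.0 y = -4668.17
91.8 x − 316.8 y = 32679.97
Solving: x ≈ 66.094, y ≈ -84.004 km (keep extra digits for the depth step; rounded: 66.1, -84.0).
Then from the N-02 sphere: z² = 113.96² − (x − 17.2)² − (y − 13.7)² with x = 66.094, y = -84.004, so z ≈ 32.407 ≈ 32.4 km.
Check against N-05 (with the unrounded solution): distance 214.92 ≈ 214.92 km. ✓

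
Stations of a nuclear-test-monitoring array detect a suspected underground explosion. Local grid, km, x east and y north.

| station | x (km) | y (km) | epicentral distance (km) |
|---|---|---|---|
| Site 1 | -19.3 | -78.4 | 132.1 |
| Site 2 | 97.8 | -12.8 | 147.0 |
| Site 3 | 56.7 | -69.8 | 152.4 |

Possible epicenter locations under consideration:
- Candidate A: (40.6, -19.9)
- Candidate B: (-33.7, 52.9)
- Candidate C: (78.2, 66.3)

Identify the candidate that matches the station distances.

For each candidate, compare |candidate − station| to the reported distance:
Candidate A: residuals Site 1 48.4, Site 2 89.4, Site 3 100.0 → max 100.0 km
Candidate B: residuals Site 1 0.0, Site 2 0.0, Site 3 0.0 → max 0.0 km
Candidate C: residuals Site 1 42.4, Site 2 65.5, Site 3 14.6 → max 65.5 km
Only Candidate B has all residuals ≈ 0.

Candidate B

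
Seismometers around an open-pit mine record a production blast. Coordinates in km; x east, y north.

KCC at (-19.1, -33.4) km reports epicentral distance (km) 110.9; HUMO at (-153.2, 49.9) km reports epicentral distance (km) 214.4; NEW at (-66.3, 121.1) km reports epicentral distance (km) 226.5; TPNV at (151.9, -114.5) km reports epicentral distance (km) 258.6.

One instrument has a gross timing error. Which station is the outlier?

Solve using three stations at a time. Using KCC, NEW, TPNV (subtract circle equations pairwise → linear system) gives (x, y) ≈ (-106.4, -101.8).
Distances from that point to each station vs reported:
  KCC: calculated 110.9 vs reported 110.9 → residual 0.0 km
  HUMO: calculated 158.8 vs reported 214.4 → residual 55.6 km
  NEW: calculated 226.5 vs reported 226.5 → residual 0.0 km
  TPNV: calculated 258.6 vs reported 258.6 → residual 0.0 km
KCC, NEW, TPNV are mutually consistent (residuals ≈ 0); HUMO is off by 55.6 km.

HUMO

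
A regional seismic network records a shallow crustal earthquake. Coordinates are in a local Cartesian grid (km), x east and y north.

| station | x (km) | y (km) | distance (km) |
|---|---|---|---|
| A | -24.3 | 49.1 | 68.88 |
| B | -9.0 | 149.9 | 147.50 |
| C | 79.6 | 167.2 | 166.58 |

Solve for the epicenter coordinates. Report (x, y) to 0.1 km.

Circle about each station: (x + 24.3)² + (y − 49.1)² = 68.88²; (x + 9.0)² + (y − 149.9)² = 147.50²; (x − 79.6)² + (y − 167.2)² = 166.58².
Subtracting pairs of circle equations eliminates x²+y² and gives linear equations (the radical axes):
30.6 x + 201.6 y = 2537.91
207.8 x + 236.2 y = 8286.26
Solving the 2×2 system: x ≈ 30.9, y ≈ 7.9 km.

x ≈ 30.9 km, y ≈ 7.9 km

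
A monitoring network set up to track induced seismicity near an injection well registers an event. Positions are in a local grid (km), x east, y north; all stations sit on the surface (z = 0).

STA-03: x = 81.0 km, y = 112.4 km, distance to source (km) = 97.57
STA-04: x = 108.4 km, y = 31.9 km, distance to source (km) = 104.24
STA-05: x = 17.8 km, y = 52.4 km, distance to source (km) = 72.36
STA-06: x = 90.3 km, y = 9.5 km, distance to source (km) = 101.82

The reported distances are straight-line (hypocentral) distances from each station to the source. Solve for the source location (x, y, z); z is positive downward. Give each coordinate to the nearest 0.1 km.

Each station gives a sphere (x−x_i)² + (y−y_i)² + z² = d_i² (stations at z=0).
Subtracting the STA-03 sphere from STA-04 and STA-05: z² cancels, leaving linear equations in x and y:
54.8 x − 161.0 y = -7772.66
-126.4 x − 120.0 y = -11848.22
Solving: x ≈ 36.204, y ≈ 60.600 km (keep extra digits for the depth step; rounded: 36.2, 60.6).
Then from the STA-03 sphere: z² = 97.57² − (x − 81.0)² − (y − 112.4)² with x = 36.204, y = 60.600, so z ≈ 69.498 ≈ 69.5 km.

x ≈ 36.2 km, y ≈ 60.6 km, depth ≈ 69.5 km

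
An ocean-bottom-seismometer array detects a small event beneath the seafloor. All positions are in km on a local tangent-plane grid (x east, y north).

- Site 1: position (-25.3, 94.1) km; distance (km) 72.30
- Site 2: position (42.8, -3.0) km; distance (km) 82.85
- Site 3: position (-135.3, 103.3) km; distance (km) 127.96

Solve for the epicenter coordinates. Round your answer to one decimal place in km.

Circle about each station: (x + 25.3)² + (y − 94.1)² = 72.30²; (x − 42.8)² + (y + 3.0)² = 82.85²; (x + 135.3)² + (y − 103.3)² = 127.96².
Subtracting the Site 1 equation from the Site 2 and Site 3 equations removes the quadratic terms:
136.2 x − 194.2 y = -9290.89
-220.0 x + 18.4 y = 8335.61
Solving the 2×2 system: x ≈ -36.0, y ≈ 22.6 km.

(-36.0, 22.6)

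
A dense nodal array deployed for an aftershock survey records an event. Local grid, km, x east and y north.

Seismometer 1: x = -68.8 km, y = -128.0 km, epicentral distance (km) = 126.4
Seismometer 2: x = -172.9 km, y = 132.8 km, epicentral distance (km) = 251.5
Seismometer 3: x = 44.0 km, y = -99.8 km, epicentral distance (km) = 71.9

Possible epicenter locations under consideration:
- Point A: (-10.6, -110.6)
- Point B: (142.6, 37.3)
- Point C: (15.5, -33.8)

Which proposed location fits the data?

For each candidate, compare |candidate − station| to the reported distance:
Point A: residuals Seismometer 1 65.7, Seismometer 2 41.0, Seismometer 3 16.2 → max 65.7 km
Point B: residuals Seismometer 1 142.0, Seismometer 2 78.1, Seismometer 3 97.0 → max 142.0 km
Point C: residuals Seismometer 1 0.0, Seismometer 2 0.0, Seismometer 3 0.0 → max 0.0 km
Only Point C has all residuals ≈ 0.

Point C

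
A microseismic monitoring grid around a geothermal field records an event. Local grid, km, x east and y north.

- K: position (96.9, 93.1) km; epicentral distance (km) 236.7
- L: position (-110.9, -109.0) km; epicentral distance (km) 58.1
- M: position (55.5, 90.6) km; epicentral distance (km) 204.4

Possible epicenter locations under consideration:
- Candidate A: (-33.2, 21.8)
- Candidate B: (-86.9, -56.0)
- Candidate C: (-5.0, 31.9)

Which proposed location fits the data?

Candidate B

For each candidate, compare |candidate − station| to the reported distance:
Candidate A: residuals K 88.3, L 94.0, M 92.1 → max 94.0 km
Candidate B: residuals K 0.0, L 0.1, M 0.0 → max 0.1 km
Candidate C: residuals K 117.8, L 118.2, M 120.1 → max 120.1 km
Only Candidate B has all residuals ≈ 0.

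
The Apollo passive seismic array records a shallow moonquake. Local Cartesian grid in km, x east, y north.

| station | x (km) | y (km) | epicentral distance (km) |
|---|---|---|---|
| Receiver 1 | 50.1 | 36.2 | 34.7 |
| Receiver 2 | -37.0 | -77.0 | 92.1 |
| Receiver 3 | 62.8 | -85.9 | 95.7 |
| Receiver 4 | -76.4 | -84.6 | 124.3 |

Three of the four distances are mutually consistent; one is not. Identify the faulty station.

Receiver 1

Solve using three stations at a time. Using Receiver 2, Receiver 3, Receiver 4 (subtract circle equations pairwise → linear system) gives (x, y) ≈ (16.6, -2.3).
Distances from that point to each station vs reported:
  Receiver 1: calculated 51.0 vs reported 34.7 → residual 16.3 km
  Receiver 2: calculated 92.0 vs reported 92.1 → residual 0.1 km
  Receiver 3: calculated 95.6 vs reported 95.7 → residual 0.1 km
  Receiver 4: calculated 124.2 vs reported 124.3 → residual 0.1 km
Receiver 2, Receiver 3, Receiver 4 are mutually consistent (residuals ≈ 0); Receiver 1 is off by 16.3 km.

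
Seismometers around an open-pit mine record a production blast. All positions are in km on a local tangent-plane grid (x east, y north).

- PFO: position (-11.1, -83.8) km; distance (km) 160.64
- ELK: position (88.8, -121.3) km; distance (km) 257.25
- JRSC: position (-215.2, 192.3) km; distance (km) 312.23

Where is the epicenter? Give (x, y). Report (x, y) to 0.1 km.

Circle about each station: (x + 11.1)² + (y + 83.8)² = 160.64²; (x − 88.8)² + (y + 121.3)² = 257.25²; (x + 215.2)² + (y − 192.3)² = 312.23².
Subtracting pairs of circle equations eliminates x²+y² and gives linear equations (the radical axes):
199.8 x − 75.0 y = -24918.87
-408.2 x + 552.2 y = 4462.32
Solving the 2×2 system: x ≈ -168.4, y ≈ -116.4 km.

(-168.4, -116.4)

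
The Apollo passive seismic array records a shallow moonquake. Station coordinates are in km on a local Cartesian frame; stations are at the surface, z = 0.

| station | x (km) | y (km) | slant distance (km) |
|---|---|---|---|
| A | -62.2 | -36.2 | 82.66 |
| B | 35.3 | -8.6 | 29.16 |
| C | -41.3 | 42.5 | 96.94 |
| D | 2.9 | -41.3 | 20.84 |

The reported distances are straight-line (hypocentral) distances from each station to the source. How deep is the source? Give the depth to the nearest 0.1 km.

7.7 km

Each station gives a sphere (x−x_i)² + (y−y_i)² + z² = d_i² (stations at z=0).
Subtracting the A sphere from B and C: z² cancels, leaving linear equations in x and y:
195.0 x + 55.2 y = 2123.14
41.8 x + 157.4 y = -4232.03
Solving: x ≈ 20.003, y ≈ -32.199 km (keep extra digits for the depth step; rounded: 20.0, -32.2).
Then from the A sphere: z² = 82.66² − (x + 62.2)² − (y + 36.2)² with x = 20.003, y = -32.199, so z ≈ 7.703 ≈ 7.7 km.
Check against D (with the unrounded solution): distance 20.85 ≈ 20.84 km. ✓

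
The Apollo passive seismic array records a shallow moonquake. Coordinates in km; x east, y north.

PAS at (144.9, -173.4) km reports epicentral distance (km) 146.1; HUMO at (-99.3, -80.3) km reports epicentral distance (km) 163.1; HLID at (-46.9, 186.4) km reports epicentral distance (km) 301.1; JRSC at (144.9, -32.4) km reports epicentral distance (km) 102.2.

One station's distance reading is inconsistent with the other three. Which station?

Solve using three stations at a time. Using HUMO, HLID, JRSC (subtract circle equations pairwise → linear system) gives (x, y) ≈ (63.2, -93.8).
Distances from that point to each station vs reported:
  PAS: calculated 114.0 vs reported 146.1 → residual 32.1 km
  HUMO: calculated 163.1 vs reported 163.1 → residual 0.0 km
  HLID: calculated 301.1 vs reported 301.1 → residual 0.0 km
  JRSC: calculated 102.2 vs reported 102.2 → residual 0.0 km
HUMO, HLID, JRSC are mutually consistent (residuals ≈ 0); PAS is off by 32.1 km.

PAS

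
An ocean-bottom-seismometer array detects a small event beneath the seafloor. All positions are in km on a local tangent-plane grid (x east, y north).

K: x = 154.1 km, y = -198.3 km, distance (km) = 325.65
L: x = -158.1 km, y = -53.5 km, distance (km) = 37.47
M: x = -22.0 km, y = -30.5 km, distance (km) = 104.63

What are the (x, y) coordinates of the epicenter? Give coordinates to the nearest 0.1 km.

x ≈ -126.6 km, y ≈ -33.2 km

Circle about each station: (x − 154.1)² + (y + 198.3)² = 325.65²; (x + 158.1)² + (y + 53.5)² = 37.47²; (x + 22.0)² + (y + 30.5)² = 104.63².
Subtracting the K equation from the L and M equations removes the quadratic terms:
-624.4 x + 289.6 y = 69432.08
-352.2 x + 335.6 y = 33445.04
Solving the 2×2 system: x ≈ -126.6, y ≈ -33.2 km.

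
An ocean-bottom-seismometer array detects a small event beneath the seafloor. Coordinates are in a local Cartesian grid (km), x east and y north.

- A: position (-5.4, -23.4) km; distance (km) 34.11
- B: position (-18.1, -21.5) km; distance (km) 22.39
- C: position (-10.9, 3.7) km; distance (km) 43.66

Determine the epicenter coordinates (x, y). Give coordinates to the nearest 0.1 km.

Circle about each station: (x + 5.4)² + (y + 23.4)² = 34.11²; (x + 18.1)² + (y + 21.5)² = 22.39²; (x + 10.9)² + (y − 3.7)² = 43.66².
Subtracting the A equation from the B and C equations removes the quadratic terms:
-25.4 x + 3.8 y = 875.32
-11.0 x + 54.2 y = -1186.92
Solving the 2×2 system: x ≈ -38.9, y ≈ -29.8 km.

(-38.9, -29.8)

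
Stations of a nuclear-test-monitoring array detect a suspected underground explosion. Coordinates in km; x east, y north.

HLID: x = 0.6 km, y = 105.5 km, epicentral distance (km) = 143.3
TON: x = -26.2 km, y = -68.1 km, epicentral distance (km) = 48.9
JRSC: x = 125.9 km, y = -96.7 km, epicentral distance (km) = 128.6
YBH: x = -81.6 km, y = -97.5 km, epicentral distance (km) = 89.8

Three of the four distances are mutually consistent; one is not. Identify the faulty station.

YBH

Solve using three stations at a time. Using HLID, TON, JRSC (subtract circle equations pairwise → linear system) gives (x, y) ≈ (11.8, -37.4).
Distances from that point to each station vs reported:
  HLID: calculated 143.3 vs reported 143.3 → residual 0.0 km
  TON: calculated 48.9 vs reported 48.9 → residual 0.0 km
  JRSC: calculated 128.6 vs reported 128.6 → residual 0.0 km
  YBH: calculated 111.1 vs reported 89.8 → residual 21.3 km
HLID, TON, JRSC are mutually consistent (residuals ≈ 0); YBH is off by 21.3 km.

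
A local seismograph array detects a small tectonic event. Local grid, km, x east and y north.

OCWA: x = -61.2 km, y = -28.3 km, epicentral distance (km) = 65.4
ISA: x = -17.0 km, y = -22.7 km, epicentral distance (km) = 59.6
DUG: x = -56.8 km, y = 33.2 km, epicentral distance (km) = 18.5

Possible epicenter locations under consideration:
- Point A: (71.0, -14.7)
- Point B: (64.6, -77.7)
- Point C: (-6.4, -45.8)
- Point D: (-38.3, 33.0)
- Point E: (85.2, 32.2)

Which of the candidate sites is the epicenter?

Point D

For each candidate, compare |candidate − station| to the reported distance:
Point A: residuals OCWA 67.5, ISA 28.8, DUG 118.0 → max 118.0 km
Point B: residuals OCWA 69.8, ISA 38.8, DUG 145.9 → max 145.9 km
Point C: residuals OCWA 7.9, ISA 34.2, DUG 75.2 → max 75.2 km
Point D: residuals OCWA 0.0, ISA 0.0, DUG 0.0 → max 0.0 km
Point E: residuals OCWA 93.0, ISA 56.4, DUG 123.5 → max 123.5 km
Only Point D has all residuals ≈ 0.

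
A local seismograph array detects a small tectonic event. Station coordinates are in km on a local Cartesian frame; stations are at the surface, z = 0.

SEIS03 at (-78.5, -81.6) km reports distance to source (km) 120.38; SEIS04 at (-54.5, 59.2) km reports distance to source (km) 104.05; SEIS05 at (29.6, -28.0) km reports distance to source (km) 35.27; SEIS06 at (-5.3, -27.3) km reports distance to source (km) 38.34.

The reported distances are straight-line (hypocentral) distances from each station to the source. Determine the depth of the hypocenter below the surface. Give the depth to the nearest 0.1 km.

28.3 km

Each station gives a sphere (x−x_i)² + (y−y_i)² + z² = d_i² (stations at z=0).
Subtracting the SEIS03 sphere from SEIS04 and SEIS05: z² cancels, leaving linear equations in x and y:
48.0 x + 281.6 y = -2680.98
216.2 x + 107.2 y = 2086.72
Solving: x ≈ 15.699, y ≈ -12.197 km (keep extra digits for the depth step; rounded: 15.7, -12.2).
Then from the SEIS03 sphere: z² = 120.38² − (x + 78.5)² − (y + 81.6)² with x = 15.699, y = -12.197, so z ≈ 28.304 ≈ 28.3 km.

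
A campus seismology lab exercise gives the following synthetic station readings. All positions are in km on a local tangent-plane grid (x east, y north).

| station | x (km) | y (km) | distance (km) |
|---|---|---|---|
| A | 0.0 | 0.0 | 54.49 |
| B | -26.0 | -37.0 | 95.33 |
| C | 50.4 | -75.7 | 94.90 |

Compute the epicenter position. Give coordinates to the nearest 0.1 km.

Circle about each station: x² + y² = 54.49²; (x + 26.0)² + (y + 37.0)² = 95.33²; (x − 50.4)² + (y + 75.7)² = 94.90².
Subtracting the A equation from the B and C equations removes the quadratic terms:
-52.0 x − 74.0 y = -4073.65
100.8 x − 151.4 y = 2233.80
Solving the 2×2 system: x ≈ 51.0, y ≈ 19.2 km.
Check against A (with the unrounded x, y): √(x²+y²) = 54.50 ≈ 54.49 km. ✓

(51.0, 19.2)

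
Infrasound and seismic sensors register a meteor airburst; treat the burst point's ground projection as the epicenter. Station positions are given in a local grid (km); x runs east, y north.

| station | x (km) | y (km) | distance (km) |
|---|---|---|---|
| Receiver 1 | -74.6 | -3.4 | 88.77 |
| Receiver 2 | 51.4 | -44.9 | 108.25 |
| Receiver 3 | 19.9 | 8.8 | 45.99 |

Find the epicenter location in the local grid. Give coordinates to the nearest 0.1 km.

Circle about each station: (x + 74.6)² + (y + 3.4)² = 88.77²; (x − 51.4)² + (y + 44.9)² = 108.25²; (x − 19.9)² + (y − 8.8)² = 45.99².
Subtracting the Receiver 1 equation from the Receiver 2 and Receiver 3 equations removes the quadratic terms:
252.0 x − 83.0 y = -4756.70
189.0 x + 24.4 y = 661.76
Solving the 2×2 system: x ≈ -2.8, y ≈ 48.8 km.

-2.8 km east, 48.8 km north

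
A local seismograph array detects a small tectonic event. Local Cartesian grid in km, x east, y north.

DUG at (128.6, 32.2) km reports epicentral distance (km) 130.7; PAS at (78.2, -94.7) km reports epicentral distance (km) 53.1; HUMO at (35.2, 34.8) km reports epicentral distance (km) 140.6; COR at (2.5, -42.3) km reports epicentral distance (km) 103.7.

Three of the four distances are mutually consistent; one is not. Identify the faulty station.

Solve using three stations at a time. Using DUG, HUMO, COR (subtract circle equations pairwise → linear system) gives (x, y) ≈ (92.7, -93.6).
Distances from that point to each station vs reported:
  DUG: calculated 130.8 vs reported 130.7 → residual 0.1 km
  PAS: calculated 14.6 vs reported 53.1 → residual 38.5 km
  HUMO: calculated 140.7 vs reported 140.6 → residual 0.1 km
  COR: calculated 103.8 vs reported 103.7 → residual 0.1 km
DUG, HUMO, COR are mutually consistent (residuals ≈ 0); PAS is off by 38.5 km.

PAS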